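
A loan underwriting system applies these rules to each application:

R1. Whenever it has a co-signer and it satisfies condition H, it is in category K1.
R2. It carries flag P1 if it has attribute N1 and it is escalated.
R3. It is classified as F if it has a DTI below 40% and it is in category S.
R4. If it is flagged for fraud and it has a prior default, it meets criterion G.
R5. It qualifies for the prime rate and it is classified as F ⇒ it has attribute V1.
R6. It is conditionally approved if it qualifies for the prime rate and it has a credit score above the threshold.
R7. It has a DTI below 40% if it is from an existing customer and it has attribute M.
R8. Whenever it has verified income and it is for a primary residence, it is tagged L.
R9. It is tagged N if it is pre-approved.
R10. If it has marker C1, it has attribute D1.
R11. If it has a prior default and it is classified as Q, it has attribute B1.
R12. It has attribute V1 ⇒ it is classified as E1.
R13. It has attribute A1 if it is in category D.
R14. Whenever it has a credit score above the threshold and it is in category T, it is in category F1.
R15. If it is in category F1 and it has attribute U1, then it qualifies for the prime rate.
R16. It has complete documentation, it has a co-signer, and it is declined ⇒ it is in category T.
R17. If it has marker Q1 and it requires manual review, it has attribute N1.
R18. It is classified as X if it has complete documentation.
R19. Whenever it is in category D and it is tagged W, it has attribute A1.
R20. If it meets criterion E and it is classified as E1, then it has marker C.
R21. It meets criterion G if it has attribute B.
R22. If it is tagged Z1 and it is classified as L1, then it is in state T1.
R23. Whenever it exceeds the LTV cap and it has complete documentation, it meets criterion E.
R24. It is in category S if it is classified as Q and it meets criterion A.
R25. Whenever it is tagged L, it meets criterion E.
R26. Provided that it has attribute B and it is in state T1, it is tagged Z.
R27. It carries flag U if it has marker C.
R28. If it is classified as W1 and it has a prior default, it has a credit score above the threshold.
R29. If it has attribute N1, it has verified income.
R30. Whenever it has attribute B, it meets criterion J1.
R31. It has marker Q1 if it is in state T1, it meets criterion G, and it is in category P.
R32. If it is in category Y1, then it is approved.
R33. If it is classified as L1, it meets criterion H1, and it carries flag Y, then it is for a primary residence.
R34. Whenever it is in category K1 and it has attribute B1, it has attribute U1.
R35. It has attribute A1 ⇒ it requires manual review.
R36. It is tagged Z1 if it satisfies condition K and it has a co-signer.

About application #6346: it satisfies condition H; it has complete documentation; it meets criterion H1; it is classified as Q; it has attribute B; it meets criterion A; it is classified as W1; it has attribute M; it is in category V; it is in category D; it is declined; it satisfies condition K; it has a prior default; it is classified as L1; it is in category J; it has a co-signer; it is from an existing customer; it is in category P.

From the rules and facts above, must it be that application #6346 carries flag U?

Forward chaining from the given facts derives: is in category K1, has a DTI below 40%, has attribute B1, has attribute A1, is in category T, is classified as X, meets criterion G, is in category S, has a credit score above the threshold, meets criterion J1, has attribute U1, requires manual review, is tagged Z1, is classified as F, is in category F1, qualifies for the prime rate, is in state T1, is tagged Z, has marker Q1, has attribute V1, is conditionally approved, is classified as E1, has attribute N1, has verified income.
The only rule concluding "it carries flag U" is R27, which needs "it has marker C"; that is never established.

No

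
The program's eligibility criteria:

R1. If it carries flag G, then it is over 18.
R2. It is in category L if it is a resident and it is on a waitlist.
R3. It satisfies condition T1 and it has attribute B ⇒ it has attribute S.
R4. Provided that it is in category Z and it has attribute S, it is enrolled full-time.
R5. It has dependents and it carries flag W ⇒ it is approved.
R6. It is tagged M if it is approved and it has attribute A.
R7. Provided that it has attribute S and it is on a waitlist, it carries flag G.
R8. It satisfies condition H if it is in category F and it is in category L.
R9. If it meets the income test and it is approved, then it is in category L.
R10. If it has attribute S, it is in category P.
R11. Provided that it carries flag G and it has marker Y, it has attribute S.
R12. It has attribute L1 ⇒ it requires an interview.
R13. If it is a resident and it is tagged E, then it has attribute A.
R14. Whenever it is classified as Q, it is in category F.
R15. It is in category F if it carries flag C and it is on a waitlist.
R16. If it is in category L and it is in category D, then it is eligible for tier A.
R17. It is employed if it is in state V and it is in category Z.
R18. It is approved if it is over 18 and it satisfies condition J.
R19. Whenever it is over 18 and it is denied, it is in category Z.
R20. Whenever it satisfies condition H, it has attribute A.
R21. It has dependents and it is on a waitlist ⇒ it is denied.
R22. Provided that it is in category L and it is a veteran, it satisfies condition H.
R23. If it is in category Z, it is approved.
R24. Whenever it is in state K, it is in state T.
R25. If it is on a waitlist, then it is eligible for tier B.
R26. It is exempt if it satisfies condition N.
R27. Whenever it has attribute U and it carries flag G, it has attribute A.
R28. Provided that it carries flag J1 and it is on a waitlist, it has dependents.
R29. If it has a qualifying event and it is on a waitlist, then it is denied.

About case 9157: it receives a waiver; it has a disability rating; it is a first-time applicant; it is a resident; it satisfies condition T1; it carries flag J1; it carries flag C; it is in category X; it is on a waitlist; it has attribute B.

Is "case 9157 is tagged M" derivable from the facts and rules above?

By R2 (it is a resident, it is on a waitlist): it is in category L.
By R3 (it satisfies condition T1, it has attribute B): it has attribute S.
By R7 (it has attribute S, it is on a waitlist): it carries flag G.
By R15 (it carries flag C, it is on a waitlist): it is in category F.
By R28 (it carries flag J1, it is on a waitlist): it has dependents.
By R1 (it carries flag G): it is over 18.
By R8 (it is in category F, it is in category L): it satisfies condition H.
By R20 (it satisfies condition H): it has attribute A.
By R21 (it has dependents, it is on a waitlist): it is denied.
By R19 (it is over 18, it is denied): it is in category Z.
By R23 (it is in category Z): it is approved.
By R6 (it is approved, it has attribute A): it is tagged M.

Yes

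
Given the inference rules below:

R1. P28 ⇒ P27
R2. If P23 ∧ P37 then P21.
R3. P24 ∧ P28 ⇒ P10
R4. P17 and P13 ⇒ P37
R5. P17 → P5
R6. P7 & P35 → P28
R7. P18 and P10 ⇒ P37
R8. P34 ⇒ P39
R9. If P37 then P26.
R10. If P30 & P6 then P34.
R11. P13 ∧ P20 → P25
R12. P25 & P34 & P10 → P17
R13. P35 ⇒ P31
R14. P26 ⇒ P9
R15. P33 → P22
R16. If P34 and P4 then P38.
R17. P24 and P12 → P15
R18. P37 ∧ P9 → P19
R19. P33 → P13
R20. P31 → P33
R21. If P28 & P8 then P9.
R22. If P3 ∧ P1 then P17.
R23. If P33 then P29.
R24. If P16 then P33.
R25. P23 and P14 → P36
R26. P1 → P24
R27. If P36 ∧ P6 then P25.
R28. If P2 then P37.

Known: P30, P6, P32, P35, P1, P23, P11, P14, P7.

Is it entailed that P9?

P28  (by R6: P7, P35)
P34  (by R10: P30, P6)
P31  (by R13: P35)
P33  (by R20: P31)
P36  (by R25: P23, P14)
P24  (by R26: P1)
P25  (by R27: P36, P6)
P10  (by R3: P24, P28)
P17  (by R12: P25, P34, P10)
P13  (by R19: P33)
P37  (by R4: P17, P13)
P26  (by R9: P37)
P9  (by R14: P26)

Yes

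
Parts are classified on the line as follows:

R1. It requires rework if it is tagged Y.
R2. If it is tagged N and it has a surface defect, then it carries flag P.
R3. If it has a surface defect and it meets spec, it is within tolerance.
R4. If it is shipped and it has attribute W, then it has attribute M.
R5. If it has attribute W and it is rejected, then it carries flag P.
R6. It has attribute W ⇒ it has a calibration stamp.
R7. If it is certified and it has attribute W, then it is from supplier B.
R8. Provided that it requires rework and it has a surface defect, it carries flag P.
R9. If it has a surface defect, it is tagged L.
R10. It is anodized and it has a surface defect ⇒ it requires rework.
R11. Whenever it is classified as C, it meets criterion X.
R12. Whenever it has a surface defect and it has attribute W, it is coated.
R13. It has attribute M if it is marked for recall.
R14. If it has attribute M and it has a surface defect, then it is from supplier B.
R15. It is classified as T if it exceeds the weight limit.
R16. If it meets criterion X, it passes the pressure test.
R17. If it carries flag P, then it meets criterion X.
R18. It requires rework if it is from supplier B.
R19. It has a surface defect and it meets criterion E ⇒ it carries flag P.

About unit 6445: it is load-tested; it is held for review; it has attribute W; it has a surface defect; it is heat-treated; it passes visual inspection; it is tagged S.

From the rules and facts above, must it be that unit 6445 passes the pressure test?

No

Forward chaining from the given facts derives: has a calibration stamp, is tagged L, is coated.
The only rule concluding "it passes the pressure test" is R16, which needs "it meets criterion X"; that is never established.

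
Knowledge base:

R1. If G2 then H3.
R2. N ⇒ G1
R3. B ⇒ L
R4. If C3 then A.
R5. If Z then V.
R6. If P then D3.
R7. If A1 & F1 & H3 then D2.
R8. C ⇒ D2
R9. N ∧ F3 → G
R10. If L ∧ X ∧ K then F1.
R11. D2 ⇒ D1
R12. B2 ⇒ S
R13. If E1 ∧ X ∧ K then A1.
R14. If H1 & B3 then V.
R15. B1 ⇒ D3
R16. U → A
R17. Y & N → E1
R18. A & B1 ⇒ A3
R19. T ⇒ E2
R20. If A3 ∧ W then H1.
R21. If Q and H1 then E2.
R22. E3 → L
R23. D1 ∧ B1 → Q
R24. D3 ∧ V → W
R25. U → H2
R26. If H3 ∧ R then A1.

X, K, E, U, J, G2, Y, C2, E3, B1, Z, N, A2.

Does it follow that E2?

H3  (by R1: G2)
V  (by R5: Z)
D3  (by R15: B1)
A  (by R16: U)
E1  (by R17: Y, N)
A3  (by R18: A, B1)
L  (by R22: E3)
W  (by R24: D3, V)
F1  (by R10: L, X, K)
A1  (by R13: E1, X, K)
H1  (by R20: A3, W)
D2  (by R7: A1, F1, H3)
D1  (by R11: D2)
Q  (by R23: D1, B1)
E2  (by R21: Q, H1)

Yes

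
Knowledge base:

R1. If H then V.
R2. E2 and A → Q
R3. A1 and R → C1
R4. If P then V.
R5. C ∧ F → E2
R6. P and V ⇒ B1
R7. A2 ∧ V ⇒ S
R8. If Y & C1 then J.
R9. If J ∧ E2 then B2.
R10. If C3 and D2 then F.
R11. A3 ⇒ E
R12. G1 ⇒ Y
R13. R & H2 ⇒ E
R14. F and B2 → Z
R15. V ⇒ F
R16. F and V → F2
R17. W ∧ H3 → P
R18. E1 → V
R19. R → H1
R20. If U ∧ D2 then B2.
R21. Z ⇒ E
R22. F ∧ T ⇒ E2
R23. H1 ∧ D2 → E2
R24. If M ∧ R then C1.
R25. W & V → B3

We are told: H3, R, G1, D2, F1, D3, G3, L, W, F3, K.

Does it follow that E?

Forward chaining from the given facts derives: Y, P, H1, E2, V, B1, F, F2, B3.
Rules concluding E: R11 needs A3; R13 needs H2; R21 needs Z — none of these are established.

No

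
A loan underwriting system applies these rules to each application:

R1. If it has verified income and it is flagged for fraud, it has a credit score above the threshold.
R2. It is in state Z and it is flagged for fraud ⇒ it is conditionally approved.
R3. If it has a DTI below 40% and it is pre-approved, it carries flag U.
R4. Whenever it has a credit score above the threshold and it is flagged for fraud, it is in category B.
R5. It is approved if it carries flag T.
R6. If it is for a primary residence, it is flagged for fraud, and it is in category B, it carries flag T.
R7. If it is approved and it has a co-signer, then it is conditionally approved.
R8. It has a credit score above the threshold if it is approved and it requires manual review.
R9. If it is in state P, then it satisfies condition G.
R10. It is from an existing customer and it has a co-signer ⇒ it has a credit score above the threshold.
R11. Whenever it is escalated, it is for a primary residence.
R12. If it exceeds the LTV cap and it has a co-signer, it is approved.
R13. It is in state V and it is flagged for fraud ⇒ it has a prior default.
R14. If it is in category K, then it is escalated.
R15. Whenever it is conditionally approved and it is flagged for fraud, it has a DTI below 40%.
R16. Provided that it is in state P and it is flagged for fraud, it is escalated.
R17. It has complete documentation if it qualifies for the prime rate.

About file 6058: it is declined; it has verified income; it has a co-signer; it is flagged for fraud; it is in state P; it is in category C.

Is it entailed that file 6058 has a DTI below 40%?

By R1 (it has verified income, it is flagged for fraud): it has a credit score above the threshold.
By R4 (it has a credit score above the threshold, it is flagged for fraud): it is in category B.
By R16 (it is in state P, it is flagged for fraud): it is escalated.
By R11 (it is escalated): it is for a primary residence.
By R6 (it is for a primary residence, it is flagged for fraud, it is in category B): it carries flag T.
By R5 (it carries flag T): it is approved.
By R7 (it is approved, it has a co-signer): it is conditionally approved.
By R15 (it is conditionally approved, it is flagged for fraud): it has a DTI below 40%.

Yes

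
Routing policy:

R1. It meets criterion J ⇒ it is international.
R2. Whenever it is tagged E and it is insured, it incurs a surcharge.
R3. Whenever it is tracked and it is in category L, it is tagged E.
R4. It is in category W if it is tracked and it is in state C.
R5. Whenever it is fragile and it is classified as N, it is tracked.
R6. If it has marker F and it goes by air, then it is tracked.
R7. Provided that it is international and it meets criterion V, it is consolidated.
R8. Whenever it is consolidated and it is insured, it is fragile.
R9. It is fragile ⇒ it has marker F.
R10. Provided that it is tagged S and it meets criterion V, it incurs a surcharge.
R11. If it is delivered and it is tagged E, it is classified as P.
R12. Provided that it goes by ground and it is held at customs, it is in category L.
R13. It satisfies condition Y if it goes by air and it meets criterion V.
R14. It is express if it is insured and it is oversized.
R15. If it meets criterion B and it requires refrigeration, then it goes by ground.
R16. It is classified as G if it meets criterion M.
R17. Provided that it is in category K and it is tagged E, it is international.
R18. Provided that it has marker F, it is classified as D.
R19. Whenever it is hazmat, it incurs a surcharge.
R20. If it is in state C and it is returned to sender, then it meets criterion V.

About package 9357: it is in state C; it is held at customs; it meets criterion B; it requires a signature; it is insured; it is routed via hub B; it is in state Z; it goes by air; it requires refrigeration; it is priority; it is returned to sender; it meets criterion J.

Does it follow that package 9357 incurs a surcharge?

Yes

By R1 (it meets criterion J): it is international.
By R15 (it meets criterion B, it requires refrigeration): it goes by ground.
By R20 (it is in state C, it is returned to sender): it meets criterion V.
By R7 (it is international, it meets criterion V): it is consolidated.
By R8 (it is consolidated, it is insured): it is fragile.
By R9 (it is fragile): it has marker F.
By R12 (it goes by ground, it is held at customs): it is in category L.
By R6 (it has marker F, it goes by air): it is tracked.
By R3 (it is tracked, it is in category L): it is tagged E.
By R2 (it is tagged E, it is insured): it incurs a surcharge.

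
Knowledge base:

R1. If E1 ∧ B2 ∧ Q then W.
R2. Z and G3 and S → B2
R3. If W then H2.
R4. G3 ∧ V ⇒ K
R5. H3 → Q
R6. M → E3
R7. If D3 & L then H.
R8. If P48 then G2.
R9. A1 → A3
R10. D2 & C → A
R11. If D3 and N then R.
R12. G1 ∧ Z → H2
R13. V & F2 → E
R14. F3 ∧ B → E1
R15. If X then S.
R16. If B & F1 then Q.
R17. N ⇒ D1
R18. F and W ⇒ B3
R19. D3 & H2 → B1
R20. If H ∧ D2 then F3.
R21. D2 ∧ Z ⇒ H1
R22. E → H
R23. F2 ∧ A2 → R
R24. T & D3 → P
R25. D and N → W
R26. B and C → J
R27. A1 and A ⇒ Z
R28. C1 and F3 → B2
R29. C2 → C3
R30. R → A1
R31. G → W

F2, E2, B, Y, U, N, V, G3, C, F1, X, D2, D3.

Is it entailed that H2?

Yes

A  (by R10: D2, C)
R  (by R11: D3, N)
E  (by R13: V, F2)
S  (by R15: X)
Q  (by R16: B, F1)
H  (by R22: E)
A1  (by R30: R)
F3  (by R20: H, D2)
Z  (by R27: A1, A)
B2  (by R2: Z, G3, S)
E1  (by R14: F3, B)
W  (by R1: E1, B2, Q)
H2  (by R3: W)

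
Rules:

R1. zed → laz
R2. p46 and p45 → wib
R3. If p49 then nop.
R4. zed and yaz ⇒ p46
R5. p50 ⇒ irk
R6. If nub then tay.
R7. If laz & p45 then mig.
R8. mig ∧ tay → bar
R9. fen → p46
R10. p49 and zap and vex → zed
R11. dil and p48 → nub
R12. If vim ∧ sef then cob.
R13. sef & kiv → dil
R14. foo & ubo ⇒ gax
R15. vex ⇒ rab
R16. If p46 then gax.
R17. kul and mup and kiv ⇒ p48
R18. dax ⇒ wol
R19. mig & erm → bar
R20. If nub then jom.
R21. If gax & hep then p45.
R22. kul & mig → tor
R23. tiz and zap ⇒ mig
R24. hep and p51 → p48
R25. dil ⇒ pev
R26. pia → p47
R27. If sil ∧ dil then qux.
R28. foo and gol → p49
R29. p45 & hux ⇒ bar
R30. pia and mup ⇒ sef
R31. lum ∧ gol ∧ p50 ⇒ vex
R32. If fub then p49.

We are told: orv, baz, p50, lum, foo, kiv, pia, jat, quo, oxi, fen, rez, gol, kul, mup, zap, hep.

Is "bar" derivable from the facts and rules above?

p46  (by R9: fen)
gax  (by R16: p46)
p48  (by R17: kul, mup, kiv)
p45  (by R21: gax, hep)
p49  (by R28: foo, gol)
sef  (by R30: pia, mup)
vex  (by R31: lum, gol, p50)
zed  (by R10: p49, zap, vex)
dil  (by R13: sef, kiv)
laz  (by R1: zed)
mig  (by R7: laz, p45)
nub  (by R11: dil, p48)
tay  (by R6: nub)
bar  (by R8: mig, tay)

Yes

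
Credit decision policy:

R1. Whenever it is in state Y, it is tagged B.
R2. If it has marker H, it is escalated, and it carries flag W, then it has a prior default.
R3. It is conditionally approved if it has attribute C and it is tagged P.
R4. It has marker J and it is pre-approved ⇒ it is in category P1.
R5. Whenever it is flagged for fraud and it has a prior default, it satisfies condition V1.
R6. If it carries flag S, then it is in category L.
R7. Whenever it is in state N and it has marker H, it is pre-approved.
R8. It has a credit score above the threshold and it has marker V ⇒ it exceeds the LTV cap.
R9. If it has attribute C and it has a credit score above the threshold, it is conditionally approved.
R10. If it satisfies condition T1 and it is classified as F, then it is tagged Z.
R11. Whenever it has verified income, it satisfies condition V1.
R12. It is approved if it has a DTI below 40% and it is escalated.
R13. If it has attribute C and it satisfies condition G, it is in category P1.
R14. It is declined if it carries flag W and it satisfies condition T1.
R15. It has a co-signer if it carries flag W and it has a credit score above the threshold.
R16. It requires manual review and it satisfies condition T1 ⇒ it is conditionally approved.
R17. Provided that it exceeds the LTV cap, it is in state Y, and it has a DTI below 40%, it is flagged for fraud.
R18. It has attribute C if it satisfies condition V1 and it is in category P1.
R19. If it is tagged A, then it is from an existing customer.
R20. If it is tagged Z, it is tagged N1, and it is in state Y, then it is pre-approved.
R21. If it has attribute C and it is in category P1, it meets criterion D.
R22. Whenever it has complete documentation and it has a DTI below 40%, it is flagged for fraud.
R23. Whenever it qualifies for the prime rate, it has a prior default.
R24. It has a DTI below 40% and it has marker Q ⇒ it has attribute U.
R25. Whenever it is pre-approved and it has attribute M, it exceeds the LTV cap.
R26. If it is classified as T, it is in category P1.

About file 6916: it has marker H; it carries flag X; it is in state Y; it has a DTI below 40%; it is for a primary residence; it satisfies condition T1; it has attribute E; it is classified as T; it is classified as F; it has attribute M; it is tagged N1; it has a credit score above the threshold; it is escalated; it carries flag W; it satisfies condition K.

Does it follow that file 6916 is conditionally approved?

By R2 (it has marker H, it is escalated, it carries flag W): it has a prior default.
By R10 (it satisfies condition T1, it is classified as F): it is tagged Z.
By R20 (it is tagged Z, it is tagged N1, it is in state Y): it is pre-approved.
By R25 (it is pre-approved, it has attribute M): it exceeds the LTV cap.
By R26 (it is classified as T): it is in category P1.
By R17 (it exceeds the LTV cap, it is in state Y, it has a DTI below 40%): it is flagged for fraud.
By R5 (it is flagged for fraud, it has a prior default): it satisfies condition V1.
By R18 (it satisfies condition V1, it is in category P1): it has attribute C.
By R9 (it has attribute C, it has a credit score above the threshold): it is conditionally approved.

Yes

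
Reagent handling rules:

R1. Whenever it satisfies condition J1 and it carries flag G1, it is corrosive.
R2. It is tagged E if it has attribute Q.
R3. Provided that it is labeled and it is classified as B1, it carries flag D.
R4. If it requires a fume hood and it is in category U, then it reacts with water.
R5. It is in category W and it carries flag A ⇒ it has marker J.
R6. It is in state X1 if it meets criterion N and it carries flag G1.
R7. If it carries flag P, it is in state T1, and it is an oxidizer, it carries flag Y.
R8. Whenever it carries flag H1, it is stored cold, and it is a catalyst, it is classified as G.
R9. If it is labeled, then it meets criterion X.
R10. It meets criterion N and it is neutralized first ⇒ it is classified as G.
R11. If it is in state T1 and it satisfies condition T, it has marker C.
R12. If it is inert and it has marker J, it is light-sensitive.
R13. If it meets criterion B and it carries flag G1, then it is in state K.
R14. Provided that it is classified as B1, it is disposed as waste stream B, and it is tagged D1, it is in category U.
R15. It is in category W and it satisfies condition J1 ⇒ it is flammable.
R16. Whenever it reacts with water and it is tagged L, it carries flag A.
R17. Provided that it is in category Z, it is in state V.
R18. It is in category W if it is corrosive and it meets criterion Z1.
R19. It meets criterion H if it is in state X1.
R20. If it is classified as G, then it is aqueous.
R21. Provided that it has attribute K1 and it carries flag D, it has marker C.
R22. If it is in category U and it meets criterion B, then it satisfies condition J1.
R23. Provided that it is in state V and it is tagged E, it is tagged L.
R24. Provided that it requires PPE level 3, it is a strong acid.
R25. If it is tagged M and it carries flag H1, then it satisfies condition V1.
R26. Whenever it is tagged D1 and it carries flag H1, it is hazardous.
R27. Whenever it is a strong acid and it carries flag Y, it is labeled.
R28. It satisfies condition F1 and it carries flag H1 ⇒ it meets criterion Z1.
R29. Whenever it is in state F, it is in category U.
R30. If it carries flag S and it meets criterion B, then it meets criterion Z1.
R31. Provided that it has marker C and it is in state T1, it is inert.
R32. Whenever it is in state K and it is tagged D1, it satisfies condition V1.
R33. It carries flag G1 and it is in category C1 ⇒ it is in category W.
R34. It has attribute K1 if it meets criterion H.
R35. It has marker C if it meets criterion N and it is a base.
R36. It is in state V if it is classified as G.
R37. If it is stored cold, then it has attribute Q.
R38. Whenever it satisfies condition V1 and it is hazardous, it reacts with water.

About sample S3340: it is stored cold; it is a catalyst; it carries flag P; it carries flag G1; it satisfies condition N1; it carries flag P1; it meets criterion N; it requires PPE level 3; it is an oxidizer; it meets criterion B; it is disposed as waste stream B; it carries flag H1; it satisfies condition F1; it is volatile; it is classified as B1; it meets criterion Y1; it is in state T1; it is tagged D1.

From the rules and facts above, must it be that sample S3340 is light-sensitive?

By R6 (it meets criterion N, it carries flag G1): it is in state X1.
By R7 (it carries flag P, it is in state T1, it is an oxidizer): it carries flag Y.
By R8 (it carries flag H1, it is stored cold, it is a catalyst): it is classified as G.
By R13 (it meets criterion B, it carries flag G1): it is in state K.
By R14 (it is classified as B1, it is disposed as waste stream B, it is tagged D1): it is in category U.
By R19 (it is in state X1): it meets criterion H.
By R22 (it is in category U, it meets criterion B): it satisfies condition J1.
By R24 (it requires PPE level 3): it is a strong acid.
By R26 (it is tagged D1, it carries flag H1): it is hazardous.
By R27 (it is a strong acid, it carries flag Y): it is labeled.
By R28 (it satisfies condition F1, it carries flag H1): it meets criterion Z1.
By R32 (it is in state K, it is tagged D1): it satisfies condition V1.
By R34 (it meets criterion H): it has attribute K1.
By R36 (it is classified as G): it is in state V.
By R37 (it is stored cold): it has attribute Q.
By R38 (it satisfies condition V1, it is hazardous): it reacts with water.
By R1 (it satisfies condition J1, it carries flag G1): it is corrosive.
By R2 (it has attribute Q): it is tagged E.
By R3 (it is labeled, it is classified as B1): it carries flag D.
By R18 (it is corrosive, it meets criterion Z1): it is in category W.
By R21 (it has attribute K1, it carries flag D): it has marker C.
By R23 (it is in state V, it is tagged E): it is tagged L.
By R31 (it has marker C, it is in state T1): it is inert.
By R16 (it reacts with water, it is tagged L): it carries flag A.
By R5 (it is in category W, it carries flag A): it has marker J.
By R12 (it is inert, it has marker J): it is light-sensitive.

Yes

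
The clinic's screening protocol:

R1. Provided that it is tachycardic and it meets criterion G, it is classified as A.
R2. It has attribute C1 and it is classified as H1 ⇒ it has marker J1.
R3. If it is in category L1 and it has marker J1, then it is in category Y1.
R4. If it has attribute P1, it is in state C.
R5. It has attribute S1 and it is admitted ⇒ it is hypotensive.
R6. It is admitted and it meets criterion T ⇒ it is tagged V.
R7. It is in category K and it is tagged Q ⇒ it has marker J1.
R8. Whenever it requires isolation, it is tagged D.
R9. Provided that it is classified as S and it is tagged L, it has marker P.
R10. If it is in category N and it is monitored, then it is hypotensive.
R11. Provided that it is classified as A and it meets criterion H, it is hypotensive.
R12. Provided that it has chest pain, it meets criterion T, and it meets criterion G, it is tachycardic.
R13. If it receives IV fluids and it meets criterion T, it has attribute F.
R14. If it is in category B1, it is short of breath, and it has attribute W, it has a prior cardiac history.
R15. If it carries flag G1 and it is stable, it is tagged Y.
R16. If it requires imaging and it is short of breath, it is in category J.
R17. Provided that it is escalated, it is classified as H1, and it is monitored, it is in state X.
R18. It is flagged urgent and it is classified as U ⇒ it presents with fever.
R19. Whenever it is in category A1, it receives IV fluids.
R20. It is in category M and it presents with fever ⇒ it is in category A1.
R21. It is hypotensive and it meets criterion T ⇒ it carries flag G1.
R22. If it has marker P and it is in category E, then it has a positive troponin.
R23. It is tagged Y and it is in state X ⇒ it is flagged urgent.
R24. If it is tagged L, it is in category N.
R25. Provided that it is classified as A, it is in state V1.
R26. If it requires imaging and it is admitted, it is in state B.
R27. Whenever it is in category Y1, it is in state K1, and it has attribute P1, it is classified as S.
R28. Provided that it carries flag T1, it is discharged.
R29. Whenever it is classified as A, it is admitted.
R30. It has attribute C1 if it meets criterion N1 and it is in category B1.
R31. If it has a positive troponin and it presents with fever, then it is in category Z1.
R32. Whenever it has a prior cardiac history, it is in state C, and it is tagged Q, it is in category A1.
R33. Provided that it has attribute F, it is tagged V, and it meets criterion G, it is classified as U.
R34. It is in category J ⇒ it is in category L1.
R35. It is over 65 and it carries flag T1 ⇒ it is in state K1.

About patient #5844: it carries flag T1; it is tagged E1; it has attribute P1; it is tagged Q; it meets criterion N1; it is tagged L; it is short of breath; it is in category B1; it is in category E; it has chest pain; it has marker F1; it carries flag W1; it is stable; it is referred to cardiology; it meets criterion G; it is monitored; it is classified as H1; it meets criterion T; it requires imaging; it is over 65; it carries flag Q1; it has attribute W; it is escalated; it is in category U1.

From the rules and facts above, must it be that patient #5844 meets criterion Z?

No

Forward chaining from the given facts derives: is in state C, is tachycardic, has a prior cardiac history, is in category J, is in state X, is in category N, is discharged, has attribute C1, is in category A1, is in category L1, is in state K1, is classified as A, has marker J1, is in category Y1, is hypotensive, receives IV fluids, carries flag G1, is in state V1, is classified as S, is admitted, is tagged V, has marker P, has attribute F, is tagged Y, has a positive troponin, is flagged urgent, is in state B, is classified as U, presents with fever, is in category Z1.
No rule has "it meets criterion Z" as its conclusion, and it is not among the given facts.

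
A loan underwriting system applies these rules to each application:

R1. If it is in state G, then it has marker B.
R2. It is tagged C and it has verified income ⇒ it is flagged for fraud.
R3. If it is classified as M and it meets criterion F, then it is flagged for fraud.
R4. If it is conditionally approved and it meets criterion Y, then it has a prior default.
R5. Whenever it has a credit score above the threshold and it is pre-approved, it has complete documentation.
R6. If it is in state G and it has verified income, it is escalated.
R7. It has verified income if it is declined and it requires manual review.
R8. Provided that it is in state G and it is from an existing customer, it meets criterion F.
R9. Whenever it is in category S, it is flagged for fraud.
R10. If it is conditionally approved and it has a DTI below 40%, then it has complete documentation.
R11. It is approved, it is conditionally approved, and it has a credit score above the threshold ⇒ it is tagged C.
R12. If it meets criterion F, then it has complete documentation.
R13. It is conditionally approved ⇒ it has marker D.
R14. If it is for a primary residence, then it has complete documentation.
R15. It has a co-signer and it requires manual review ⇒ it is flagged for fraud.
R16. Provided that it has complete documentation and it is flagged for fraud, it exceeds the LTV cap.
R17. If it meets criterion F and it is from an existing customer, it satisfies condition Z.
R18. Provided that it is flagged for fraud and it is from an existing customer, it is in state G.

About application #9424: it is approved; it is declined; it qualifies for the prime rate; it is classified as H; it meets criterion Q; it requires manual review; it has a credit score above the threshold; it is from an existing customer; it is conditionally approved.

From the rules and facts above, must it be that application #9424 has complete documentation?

Yes

By R7 (it is declined, it requires manual review): it has verified income.
By R11 (it is approved, it is conditionally approved, it has a credit score above the threshold): it is tagged C.
By R2 (it is tagged C, it has verified income): it is flagged for fraud.
By R18 (it is flagged for fraud, it is from an existing customer): it is in state G.
By R8 (it is in state G, it is from an existing customer): it meets criterion F.
By R12 (it meets criterion F): it has complete documentation.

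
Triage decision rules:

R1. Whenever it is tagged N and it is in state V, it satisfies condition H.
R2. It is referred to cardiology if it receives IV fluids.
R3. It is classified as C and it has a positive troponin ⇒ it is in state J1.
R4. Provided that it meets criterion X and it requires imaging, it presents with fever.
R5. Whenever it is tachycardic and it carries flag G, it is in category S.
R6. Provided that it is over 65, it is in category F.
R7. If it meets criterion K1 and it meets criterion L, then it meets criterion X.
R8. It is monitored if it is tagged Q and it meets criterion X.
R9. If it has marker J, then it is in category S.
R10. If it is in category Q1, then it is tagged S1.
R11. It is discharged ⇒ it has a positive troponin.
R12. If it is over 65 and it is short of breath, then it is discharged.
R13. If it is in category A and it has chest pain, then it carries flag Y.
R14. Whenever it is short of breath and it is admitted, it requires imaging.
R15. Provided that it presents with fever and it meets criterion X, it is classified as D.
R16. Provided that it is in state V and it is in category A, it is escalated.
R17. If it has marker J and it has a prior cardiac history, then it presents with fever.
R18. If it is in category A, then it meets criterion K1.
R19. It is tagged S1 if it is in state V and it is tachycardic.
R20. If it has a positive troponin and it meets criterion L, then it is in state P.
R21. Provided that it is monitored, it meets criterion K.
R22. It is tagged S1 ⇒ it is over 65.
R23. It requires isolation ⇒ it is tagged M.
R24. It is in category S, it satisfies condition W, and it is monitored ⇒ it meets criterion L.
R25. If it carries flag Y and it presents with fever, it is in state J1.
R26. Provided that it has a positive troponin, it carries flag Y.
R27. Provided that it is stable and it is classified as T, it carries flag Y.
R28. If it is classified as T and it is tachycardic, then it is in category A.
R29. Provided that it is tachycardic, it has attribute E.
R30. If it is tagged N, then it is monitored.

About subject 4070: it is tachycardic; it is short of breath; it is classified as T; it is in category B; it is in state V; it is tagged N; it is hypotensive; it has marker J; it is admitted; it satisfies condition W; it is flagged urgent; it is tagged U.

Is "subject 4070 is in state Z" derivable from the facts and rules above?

No

Forward chaining from the given facts derives: satisfies condition H, is in category S, requires imaging, is tagged S1, is over 65, is in category A, has attribute E, is monitored, is in category F, is discharged, is escalated, meets criterion K1, meets criterion K, meets criterion L, meets criterion X, has a positive troponin, is in state P, carries flag Y, presents with fever, is classified as D, is in state J1.
No rule has "it is in state Z" as its conclusion, and it is not among the given facts.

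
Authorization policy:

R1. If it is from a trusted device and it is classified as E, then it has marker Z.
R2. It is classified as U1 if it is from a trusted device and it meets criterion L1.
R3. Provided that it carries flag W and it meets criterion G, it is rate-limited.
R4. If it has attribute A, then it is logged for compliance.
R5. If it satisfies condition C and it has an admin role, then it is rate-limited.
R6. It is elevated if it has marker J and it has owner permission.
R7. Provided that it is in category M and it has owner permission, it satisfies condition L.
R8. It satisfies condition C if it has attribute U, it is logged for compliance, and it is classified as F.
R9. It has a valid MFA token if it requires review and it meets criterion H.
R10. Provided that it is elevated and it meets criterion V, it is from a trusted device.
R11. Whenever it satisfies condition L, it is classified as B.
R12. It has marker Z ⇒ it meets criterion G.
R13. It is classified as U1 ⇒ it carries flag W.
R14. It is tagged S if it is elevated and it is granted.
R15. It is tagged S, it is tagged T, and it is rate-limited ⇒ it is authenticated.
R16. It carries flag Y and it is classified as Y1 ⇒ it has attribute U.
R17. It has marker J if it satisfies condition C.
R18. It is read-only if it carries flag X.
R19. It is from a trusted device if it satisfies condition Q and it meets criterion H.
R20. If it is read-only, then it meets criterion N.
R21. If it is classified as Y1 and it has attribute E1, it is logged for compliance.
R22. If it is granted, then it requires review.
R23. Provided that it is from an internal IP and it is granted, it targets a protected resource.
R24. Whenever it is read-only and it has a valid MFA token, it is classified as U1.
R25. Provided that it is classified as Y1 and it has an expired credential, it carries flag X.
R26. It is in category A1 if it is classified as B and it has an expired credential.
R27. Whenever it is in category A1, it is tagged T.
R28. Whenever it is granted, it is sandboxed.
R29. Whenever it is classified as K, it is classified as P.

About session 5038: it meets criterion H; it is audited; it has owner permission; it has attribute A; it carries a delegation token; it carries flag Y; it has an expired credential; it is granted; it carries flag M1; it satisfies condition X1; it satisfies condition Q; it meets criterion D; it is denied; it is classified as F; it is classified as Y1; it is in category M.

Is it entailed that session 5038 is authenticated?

Forward chaining from the given facts derives: is logged for compliance, satisfies condition L, is classified as B, has attribute U, is from a trusted device, requires review, carries flag X, is in category A1, is tagged T, is sandboxed, satisfies condition C, has a valid MFA token, has marker J, is read-only, meets criterion N, is classified as U1, is elevated, carries flag W, is tagged S.
The only rule concluding "it is authenticated" is R15, which needs "it is rate-limited"; that is never established.

No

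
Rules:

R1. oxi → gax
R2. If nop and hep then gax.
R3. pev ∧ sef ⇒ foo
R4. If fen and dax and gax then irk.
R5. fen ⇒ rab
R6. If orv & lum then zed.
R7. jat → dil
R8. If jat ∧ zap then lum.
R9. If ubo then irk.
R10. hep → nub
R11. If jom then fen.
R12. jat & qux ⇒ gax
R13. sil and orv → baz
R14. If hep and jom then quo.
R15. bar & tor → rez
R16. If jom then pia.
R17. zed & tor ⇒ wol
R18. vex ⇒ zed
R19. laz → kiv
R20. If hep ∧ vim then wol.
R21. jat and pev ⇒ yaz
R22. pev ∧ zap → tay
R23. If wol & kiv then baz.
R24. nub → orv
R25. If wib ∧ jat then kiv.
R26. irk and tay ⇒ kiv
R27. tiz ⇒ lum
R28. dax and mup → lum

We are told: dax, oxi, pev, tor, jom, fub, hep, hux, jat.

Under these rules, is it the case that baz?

No

Forward chaining from the given facts derives: gax, dil, nub, fen, quo, pia, yaz, orv, irk, rab.
Rules concluding baz: R13 needs sil; R23 needs wol — none of these are established.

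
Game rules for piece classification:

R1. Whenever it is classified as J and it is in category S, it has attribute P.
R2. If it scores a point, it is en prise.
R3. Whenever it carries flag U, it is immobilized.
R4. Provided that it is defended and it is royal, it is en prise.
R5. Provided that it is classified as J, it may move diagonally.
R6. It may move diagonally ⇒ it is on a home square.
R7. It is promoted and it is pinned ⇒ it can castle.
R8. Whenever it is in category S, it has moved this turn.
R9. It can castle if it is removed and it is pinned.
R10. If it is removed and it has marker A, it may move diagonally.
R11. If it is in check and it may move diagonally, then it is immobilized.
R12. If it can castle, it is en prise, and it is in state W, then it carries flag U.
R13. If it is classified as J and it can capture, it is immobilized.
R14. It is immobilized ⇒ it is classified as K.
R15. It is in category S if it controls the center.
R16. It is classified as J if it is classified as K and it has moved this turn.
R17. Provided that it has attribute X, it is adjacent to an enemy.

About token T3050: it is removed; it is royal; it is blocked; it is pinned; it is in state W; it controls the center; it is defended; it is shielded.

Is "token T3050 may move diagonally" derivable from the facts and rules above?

By R4 (it is defended, it is royal): it is en prise.
By R9 (it is removed, it is pinned): it can castle.
By R12 (it can castle, it is en prise, it is in state W): it carries flag U.
By R15 (it controls the center): it is in category S.
By R3 (it carries flag U): it is immobilized.
By R8 (it is in category S): it has moved this turn.
By R14 (it is immobilized): it is classified as K.
By R16 (it is classified as K, it has moved this turn): it is classified as J.
By R5 (it is classified as J): it may move diagonally.

Yes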